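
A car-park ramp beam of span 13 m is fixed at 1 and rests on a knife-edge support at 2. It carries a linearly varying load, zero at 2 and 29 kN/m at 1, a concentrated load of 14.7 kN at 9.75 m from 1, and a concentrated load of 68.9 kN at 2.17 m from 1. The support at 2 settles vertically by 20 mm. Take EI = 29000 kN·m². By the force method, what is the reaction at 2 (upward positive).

R_2 = 48.93 kN

Choose R_2 as the redundant. The primary structure is the cantilever fixed at 1.
Downward deflection at the released point 2 due to the loads:
  triangular load, peak 29 at the fixed end: w₀L⁴/(30EI) = 27609/EI
  point load 14.7 at a = 9.75: Pa²(3L − a)/(6EI) = 6812/EI
  point load 68.9 at a = 2.17: Pa²(3L − a)/(6EI) = 1992/EI
  δ_0 = 36413/EI
Flexibility coefficient — unit upward force at 2: δ_{22} = L³/(3EI) = 732.3/EI.
With EI = 29000 kN·m²: δ_0 = 1.2556 m and δ_{22} = 0.025253 m/kN.
Compatibility — the beam at 2 must follow the support down by 0.02 m: δ_0 − R_2·δ_{22} = 0.02, so R_2 = (1.2556 − 0.02)/0.025253 = 48.93 kN.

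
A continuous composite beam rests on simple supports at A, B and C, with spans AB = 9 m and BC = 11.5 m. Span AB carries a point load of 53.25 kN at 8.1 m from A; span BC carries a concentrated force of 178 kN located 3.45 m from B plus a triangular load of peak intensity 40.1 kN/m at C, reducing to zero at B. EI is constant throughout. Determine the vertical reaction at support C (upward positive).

R_C = 172.6 kN

Release continuity at B by inserting a hinge; the redundant is the internal moment M_B. The primary structure is two simply-supported spans AB and BC.
Rotations at B on the released spans (each span's end-slope, ×1/EI):
  span AB: point load 53.25 at a = 8.1: Pab(L + a)/(6LEI) = 122.9/EI
  span BC: point load 178 at a = 3.45: Pab(L + b)/(6LEI) = 1401/EI
  span BC: triangular load, peak 40.1: 7w₀L³/(360EI) = 1186/EI
  relative rotation θ_0 = (122.9 + 2587)/EI = 2709/EI
A unit hogging moment at B produces rotation L₁/(3EI) + L₂/(3EI) = 6.833/EI.
Slope continuity at B: θ_0 = M_B·6.833/EI, so M_B = 2709/6.833 = 396.5 kN·m (hogging).
Span BC, ΣM about C: R_B^{BC}·11.5 = 2317 + 396.5, so R_B^{BC} = 235.9 kN and R_C = 408.6 − 235.9 = 172.6 kN.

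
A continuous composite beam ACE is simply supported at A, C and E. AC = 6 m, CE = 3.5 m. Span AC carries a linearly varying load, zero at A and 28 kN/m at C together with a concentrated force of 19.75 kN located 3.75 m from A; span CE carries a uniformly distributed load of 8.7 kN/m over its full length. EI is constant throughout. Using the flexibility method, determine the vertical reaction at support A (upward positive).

Insert a hinge at C; M_C is the redundant, and each span becomes simply supported.
Discontinuity in slope at C on the released structure — sum the simple-span end rotations:
  span AC: triangular load, peak 28: w₀L³/(45EI) = 134.4/EI
  span AC: point load 19.75 at a = 3.75: Pab(L + a)/(6LEI) = 45.13/EI
  span CE: UDL 8.7: wL³/(24EI) = 15.54/EI
  relative rotation θ_0 = (179.5 + 15.54)/EI = 195.1/EI
A unit hogging moment at C produces rotation L₁/(3EI) + L₂/(3EI) = 3.167/EI.
Compatibility: M_C·(L₁+L₂)/(3EI) = θ_0, giving M_C = 61.6 kN·m (hogging).
Span AC, ΣM about A with M_C applied at C: R_C^{AC}·6 = 410.1 + 61.6, so R_C^{AC} = 78.61 kN and R_A = 103.8 − 78.61 = 25.14 kN.

R_A = 25.14 kN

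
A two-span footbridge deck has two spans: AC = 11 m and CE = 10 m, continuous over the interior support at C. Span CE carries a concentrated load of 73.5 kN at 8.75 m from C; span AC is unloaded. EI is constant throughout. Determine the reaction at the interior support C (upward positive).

Insert a hinge at C; M_C is the redundant, and each span becomes simply supported.
Rotations at C on the released spans (each span's end-slope, ×1/EI):
  span CE: point load 73.5 at a = 8.75: Pab(L + b)/(6LEI) = 150.7/EI
  relative rotation θ_0 = (0 + 150.7)/EI = 150.7/EI
A unit hogging moment at C produces rotation L₁/(3EI) + L₂/(3EI) = 7/EI.
Compatibility: M_C·(L₁+L₂)/(3EI) = θ_0, giving M_C = 21.53 kN·m (hogging).
Span AC, ΣM about A with M_C applied at C: R_C^{AC}·11 = 0 + 21.53, so R_C^{AC} = 1.958 kN and R_A = 0 − 1.958 = -1.958 kN.
Span CE, ΣM about E: R_C^{CE}·10 = 91.88 + 21.53, so R_C^{CE} = 11.34 kN and R_E = 73.5 − 11.34 = 62.16 kN.
R_C = 1.958 + 11.34 = 13.3 kN.

R_C = 13.3 kN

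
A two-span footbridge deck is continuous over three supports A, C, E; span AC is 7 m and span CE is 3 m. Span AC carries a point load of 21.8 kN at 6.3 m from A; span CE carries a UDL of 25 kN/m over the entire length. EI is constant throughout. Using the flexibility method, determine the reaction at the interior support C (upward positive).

R_C = 65.49 kN

Take M_C as the redundant. Released structure: two simple spans AC and CE with a hinge at C.
Rotations at C on the released spans (each span's end-slope, ×1/EI):
  span AC: point load 21.8 at a = 6.3: Pab(L + a)/(6LEI) = 30.44/EI
  span CE: UDL 25: wL³/(24EI) = 28.12/EI
  relative rotation θ_0 = (30.44 + 28.12)/EI = 58.57/EI
A unit hogging moment at C produces rotation L₁/(3EI) + L₂/(3EI) = 3.333/EI.
Slope continuity at C: θ_0 = M_C·3.333/EI, so M_C = 58.57/3.333 = 17.57 kN·m (hogging).
Span AC, ΣM about A with M_C applied at C: R_C^{AC}·7 = 137.3 + 17.57, so R_C^{AC} = 22.13 kN and R_A = 21.8 − 22.13 = -0.3301 kN.
Span CE, ΣM about E: R_C^{CE}·3 = 112.5 + 17.57, so R_C^{CE} = 43.36 kN and R_E = 75 − 43.36 = 31.64 kN.
R_C = 22.13 + 43.36 = 65.49 kN.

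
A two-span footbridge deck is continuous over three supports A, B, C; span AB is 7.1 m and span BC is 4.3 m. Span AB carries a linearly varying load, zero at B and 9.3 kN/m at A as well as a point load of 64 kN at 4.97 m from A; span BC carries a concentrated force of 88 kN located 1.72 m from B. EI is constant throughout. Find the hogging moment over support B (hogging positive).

M_B = 94.95 kN·m

Insert a hinge at B; M_B is the redundant, and each span becomes simply supported.
End slopes at the hinge B, treating each span as simply supported:
  span AB: triangular load, peak 9.3: 7w₀L³/(360EI) = 64.72/EI
  span AB: point load 64 at a = 4.97: Pab(L + a)/(6LEI) = 192/EI
  span BC: point load 88 at a = 1.72: Pab(L + b)/(6LEI) = 104.1/EI
  relative rotation θ_0 = (256.7 + 104.1)/EI = 360.8/EI
A unit hogging moment at B produces rotation L₁/(3EI) + L₂/(3EI) = 3.8/EI.
Slope continuity at B: θ_0 = M_B·3.8/EI, so M_B = 360.8/3.8 = 94.95 kN·m (hogging).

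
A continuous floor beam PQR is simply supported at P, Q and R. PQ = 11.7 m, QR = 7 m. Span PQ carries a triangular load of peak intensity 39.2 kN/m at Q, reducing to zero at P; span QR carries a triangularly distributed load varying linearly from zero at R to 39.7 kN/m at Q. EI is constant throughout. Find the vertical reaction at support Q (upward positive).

R_Q = 307.7 kN

Take M_Q as the redundant. Released structure: two simple spans PQ and QR with a hinge at Q.
Discontinuity in slope at Q on the released structure — sum the simple-span end rotations:
  span PQ: triangular load, peak 39.2: w₀L³/(45EI) = 1395/EI
  span QR: triangular load, peak 39.7: w₀L³/(45EI) = 302.6/EI
  relative rotation θ_0 = (1395 + 302.6)/EI = 1698/EI
A unit hogging moment at Q produces rotation L₁/(3EI) + L₂/(3EI) = 6.233/EI.
Compatibility: M_Q·(L₁+L₂)/(3EI) = θ_0, giving M_Q = 272.4 kN·m (hogging).
Span PQ, ΣM about P with M_Q applied at Q: R_Q^{PQ}·11.7 = 1789 + 272.4, so R_Q^{PQ} = 176.2 kN and R_P = 229.3 − 176.2 = 53.16 kN.
Span QR, ΣM about R: R_Q^{QR}·7 = 648.4 + 272.4, so R_Q^{QR} = 131.5 kN and R_R = 138.9 − 131.5 = 7.406 kN.
R_Q = 176.2 + 131.5 = 307.7 kN.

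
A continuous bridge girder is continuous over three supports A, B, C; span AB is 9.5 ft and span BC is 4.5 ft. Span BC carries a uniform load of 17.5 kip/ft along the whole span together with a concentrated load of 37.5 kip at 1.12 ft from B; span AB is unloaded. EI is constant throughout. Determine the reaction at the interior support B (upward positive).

R_B = 75.11 kip

Take M_B as the redundant. Released structure: two simple spans AB and BC with a hinge at B.
End slopes at the hinge B, treating each span as simply supported:
  span BC: UDL 17.5: wL³/(24EI) = 66.45/EI
  span BC: point load 37.5 at a = 1.12: Pab(L + b)/(6LEI) = 41.43/EI
  relative rotation θ_0 = (0 + 107.9)/EI = 107.9/EI
A unit hogging moment at B produces rotation L₁/(3EI) + L₂/(3EI) = 4.667/EI.
Slope continuity at B: θ_0 = M_B·4.667/EI, so M_B = 107.9/4.667 = 23.12 kip·ft (hogging).
Span AB, ΣM about A with M_B applied at B: R_B^{AB}·9.5 = 0 + 23.12, so R_B^{AB} = 2.433 kip and R_A = 0 − 2.433 = -2.433 kip.
Span BC, ΣM about C: R_B^{BC}·4.5 = 303.9 + 23.12, so R_B^{BC} = 72.68 kip and R_C = 116.2 − 72.68 = 43.57 kip.
R_B = 2.433 + 72.68 = 75.11 kip.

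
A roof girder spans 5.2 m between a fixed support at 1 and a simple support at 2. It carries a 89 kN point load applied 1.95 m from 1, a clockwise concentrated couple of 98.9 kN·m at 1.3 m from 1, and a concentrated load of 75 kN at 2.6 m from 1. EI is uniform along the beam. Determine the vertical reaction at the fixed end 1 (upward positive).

R_1 = 111.7 kN

Release the roller at 2. Primary structure: cantilever fixed at 1.
Downward deflection at the released point 2 due to the loads:
  point load 89 at a = 1.95: Pa²(3L − a)/(6EI) = 769.9/EI
  clockwise couple 98.9 at a = 1.3: M₀a(2L − a)/(2EI) = 585/EI
  point load 75 at a = 2.6: Pa²(3L − a)/(6EI) = 1098/EI
  δ_0 = 2453/EI
Tip deflection under a unit load at 2: L³/(3EI) = 46.87/EI.
The prop prevents deflection at 2: R_2 = δ_0/δ_{22} = 2453/46.87 = 52.35 kN.
Vertical equilibrium: R_1 = ΣP − R_2 = 164 − 52.35 = 111.7 kN.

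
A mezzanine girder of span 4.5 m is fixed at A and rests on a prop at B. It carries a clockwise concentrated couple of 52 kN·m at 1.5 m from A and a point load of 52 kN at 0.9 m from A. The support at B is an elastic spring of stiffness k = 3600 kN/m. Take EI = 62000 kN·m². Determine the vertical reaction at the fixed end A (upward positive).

Release the roller at B. Primary structure: cantilever fixed at A.
Deflection at B on the released cantilever, summing each load's contribution:
  clockwise couple 52 at a = 1.5: M₀a(2L − a)/(2EI) = 292.5/EI
  point load 52 at a = 0.9: Pa²(3L − a)/(6EI) = 88.45/EI
  δ_0 = 381/EI
Flexibility coefficient — unit upward force at B: δ_{BB} = L³/(3EI) = 30.38/EI.
With EI = 62000 kN·m²: δ_0 = 0.006144 m and δ_{BB} = 0.00049 m/kN.
Compatibility — the spring shortens by R_B/k under the reaction it provides: δ_0 − R_B·δ_{BB} = R_B/k. With 1/k = 0.000278 m/kN, R_B = δ_0 / (δ_{BB} + 1/k) = 0.006144 / (0.00049 + 0.000278) = 8.004 kN.
Vertical equilibrium: R_A = ΣP − R_B = 52 − 8.004 = 44 kN.

R_A = 44 kN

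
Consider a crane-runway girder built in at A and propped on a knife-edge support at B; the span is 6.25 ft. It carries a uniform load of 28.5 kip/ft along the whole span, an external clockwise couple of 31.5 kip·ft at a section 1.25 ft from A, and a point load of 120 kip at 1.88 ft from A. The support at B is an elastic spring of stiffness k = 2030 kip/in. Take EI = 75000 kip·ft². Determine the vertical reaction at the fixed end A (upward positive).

Remove the prop at B; the released (primary) structure is a cantilever built in at A.
Deflection at B on the released cantilever, summing each load's contribution:
  UDL 28.5: wL⁴/(8EI) = 5436/EI
  clockwise couple 31.5 at a = 1.25: M₀a(2L − a)/(2EI) = 221.5/EI
  point load 120 at a = 1.88: Pa²(3L − a)/(6EI) = 1193/EI
  δ_0 = 6850/EI
Tip deflection under a unit load at B: L³/(3EI) = 81.38/EI.
With EI = 75000 kip·ft²: δ_0 = 0.091332 ft and δ_{BB} = 0.001085 ft/kip.
Compatibility — the spring shortens by R_B/k under the reaction it provides: δ_0 − R_B·δ_{BB} = R_B/k. With 1/k = 1/(2030×12) ft/kip = 0.000041 ft/kip, R_B = δ_0 / (δ_{BB} + 1/k) = 0.091332 / (0.001085 + 0.000041) = 81.1 kip.
Vertical equilibrium: R_A = ΣP − R_B = 298.1 − 81.1 = 217 kip.

R_A = 217 kip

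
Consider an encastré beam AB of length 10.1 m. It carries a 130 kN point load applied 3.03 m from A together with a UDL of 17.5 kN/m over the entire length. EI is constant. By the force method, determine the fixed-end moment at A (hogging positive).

M_A = 341.8 kN·m

Release both end moments; the primary structure is a simply-supported span AB with redundants M_A and M_B.
On the primary (simply-supported) span, the end slopes from the loading are:
  at A: point load 130 at a = 3.03: Pab(L + b)/(6LEI) = 789/EI
  at B: point load 130 at a = 3.03: Pab(L + a)/(6LEI) = 603.4/EI
  at A: UDL 17.5: wL³/(24EI) = 751.3/EI
  at B: UDL 17.5: wL³/(24EI) = 751.3/EI
  θ_A0 = 1540/EI,  θ_B0 = 1355/EI
Flexibility coefficients: a unit moment at one end gives L/(3EI) there and L/(6EI) at the far end, so f₁₁ = f₂₂ = 3.367/EI and f₁₂ = f₂₁ = 1.683/EI.
Compatibility — zero rotation at each built-in end:
  3.367 M_A + 1.683 M_B = 1540
  1.683 M_A + 3.367 M_B = 1355
Solving the pair gives M_A = 341.8 kN·m and M_B = 231.5 kN·m (hogging).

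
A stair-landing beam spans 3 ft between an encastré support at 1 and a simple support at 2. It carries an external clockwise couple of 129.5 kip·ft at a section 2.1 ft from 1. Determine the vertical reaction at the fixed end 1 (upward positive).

R_1 = -58.92 kip

Release the roller at 2. Primary structure: cantilever fixed at 1.
Deflection at 2 on the released cantilever, summing each load's contribution:
  clockwise couple 129.5 at a = 2.1: M₀a(2L − a)/(2EI) = 530.3/EI
Tip deflection under a unit load at 2: L³/(3EI) = 9/EI.
The prop prevents deflection at 2: R_2 = δ_0/δ_{22} = 530.3/9 = 58.92 kip.
Vertical equilibrium: R_1 = ΣP − R_2 = 0 − 58.92 = -58.92 kip.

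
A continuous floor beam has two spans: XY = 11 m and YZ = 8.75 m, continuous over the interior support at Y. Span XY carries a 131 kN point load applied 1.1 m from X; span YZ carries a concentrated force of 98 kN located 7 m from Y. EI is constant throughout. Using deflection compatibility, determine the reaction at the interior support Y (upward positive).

R_Y = 48.34 kN

Release continuity at Y by inserting a hinge; the redundant is the internal moment M_Y. The primary structure is two simply-supported spans XY and YZ.
Discontinuity in slope at Y on the released structure — sum the simple-span end rotations:
  span XY: point load 131 at a = 1.1: Pab(L + a)/(6LEI) = 261.5/EI
  span YZ: point load 98 at a = 7: Pab(L + b)/(6LEI) = 240.1/EI
  relative rotation θ_0 = (261.5 + 240.1)/EI = 501.6/EI
A unit hogging moment at Y produces rotation L₁/(3EI) + L₂/(3EI) = 6.583/EI.
Compatibility: M_Y·(L₁+L₂)/(3EI) = θ_0, giving M_Y = 76.2 kN·m (hogging).
Span XY, ΣM about X with M_Y applied at Y: R_Y^{XY}·11 = 144.1 + 76.2, so R_Y^{XY} = 20.03 kN and R_X = 131 − 20.03 = 111 kN.
Span YZ, ΣM about Z: R_Y^{YZ}·8.75 = 171.5 + 76.2, so R_Y^{YZ} = 28.31 kN and R_Z = 98 − 28.31 = 69.69 kN.
R_Y = 20.03 + 28.31 = 48.34 kN.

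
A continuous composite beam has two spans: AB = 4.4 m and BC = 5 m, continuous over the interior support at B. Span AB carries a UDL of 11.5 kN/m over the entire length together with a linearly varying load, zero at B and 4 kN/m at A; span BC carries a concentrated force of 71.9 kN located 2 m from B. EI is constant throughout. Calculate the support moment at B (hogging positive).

M_B = 51.86 kN·m

Take M_B as the redundant. Released structure: two simple spans AB and BC with a hinge at B.
Discontinuity in slope at B on the released structure — sum the simple-span end rotations:
  span AB: UDL 11.5: wL³/(24EI) = 40.82/EI
  span AB: triangular load, peak 4: 7w₀L³/(360EI) = 6.625/EI
  span BC: point load 71.9 at a = 2: Pab(L + b)/(6LEI) = 115/EI
  relative rotation θ_0 = (47.44 + 115)/EI = 162.5/EI
A unit hogging moment at B produces rotation L₁/(3EI) + L₂/(3EI) = 3.133/EI.
Slope continuity at B: θ_0 = M_B·3.133/EI, so M_B = 162.5/3.133 = 51.86 kN·m (hogging).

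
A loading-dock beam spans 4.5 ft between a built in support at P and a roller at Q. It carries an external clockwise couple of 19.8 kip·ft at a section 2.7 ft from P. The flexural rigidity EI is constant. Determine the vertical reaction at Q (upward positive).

Choose R_Q as the redundant. The primary structure is the cantilever fixed at P.
Free-end deflection of the primary structure under the applied loading (downward +):
  clockwise couple 19.8 at a = 2.7: M₀a(2L − a)/(2EI) = 168.4/EI
Tip deflection under a unit load at Q: L³/(3EI) = 30.38/EI.
The prop prevents deflection at Q: R_Q = δ_0/δ_{QQ} = 168.4/30.38 = 5.544 kip.

R_Q = 5.544 kip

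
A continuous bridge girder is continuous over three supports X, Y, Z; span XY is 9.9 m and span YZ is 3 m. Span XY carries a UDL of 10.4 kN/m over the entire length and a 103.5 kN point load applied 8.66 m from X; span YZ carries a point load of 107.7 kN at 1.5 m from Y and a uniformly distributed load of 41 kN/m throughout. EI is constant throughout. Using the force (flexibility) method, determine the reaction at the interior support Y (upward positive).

R_Y = 345.7 kN

Take M_Y as the redundant. Released structure: two simple spans XY and YZ with a hinge at Y.
Discontinuity in slope at Y on the released structure — sum the simple-span end rotations:
  span XY: UDL 10.4: wL³/(24EI) = 420.5/EI
  span XY: point load 103.5 at a = 8.66: Pab(L + a)/(6LEI) = 347.3/EI
  span YZ: point load 107.7 at a = 1.5: Pab(L + b)/(6LEI) = 60.58/EI
  span YZ: UDL 41: wL³/(24EI) = 46.12/EI
  relative rotation θ_0 = (767.7 + 106.7)/EI = 874.4/EI
A unit hogging moment at Y produces rotation L₁/(3EI) + L₂/(3EI) = 4.3/EI.
Compatibility: M_Y·(L₁+L₂)/(3EI) = θ_0, giving M_Y = 203.4 kN·m (hogging).
Span XY, ΣM about X with M_Y applied at Y: R_Y^{XY}·9.9 = 1406 + 203.4, so R_Y^{XY} = 162.6 kN and R_X = 206.5 − 162.6 = 43.9 kN.
Span YZ, ΣM about Z: R_Y^{YZ}·3 = 346.1 + 203.4, so R_Y^{YZ} = 183.1 kN and R_Z = 230.7 − 183.1 = 47.56 kN.
R_Y = 162.6 + 183.1 = 345.7 kN.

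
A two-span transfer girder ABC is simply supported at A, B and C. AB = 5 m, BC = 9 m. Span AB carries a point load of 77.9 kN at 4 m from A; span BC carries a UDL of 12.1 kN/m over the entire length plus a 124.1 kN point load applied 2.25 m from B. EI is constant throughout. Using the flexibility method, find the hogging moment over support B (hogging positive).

M_B = 216.6 kN·m

Release continuity at B by inserting a hinge; the redundant is the internal moment M_B. The primary structure is two simply-supported spans AB and BC.
Discontinuity in slope at B on the released structure — sum the simple-span end rotations:
  span AB: point load 77.9 at a = 4: Pab(L + a)/(6LEI) = 93.48/EI
  span BC: UDL 12.1: wL³/(24EI) = 367.5/EI
  span BC: point load 124.1 at a = 2.25: Pab(L + b)/(6LEI) = 549.7/EI
  relative rotation θ_0 = (93.48 + 917.3)/EI = 1011/EI
A unit hogging moment at B produces rotation L₁/(3EI) + L₂/(3EI) = 4.667/EI.
Slope continuity at B: θ_0 = M_B·4.667/EI, so M_B = 1011/4.667 = 216.6 kN·m (hogging).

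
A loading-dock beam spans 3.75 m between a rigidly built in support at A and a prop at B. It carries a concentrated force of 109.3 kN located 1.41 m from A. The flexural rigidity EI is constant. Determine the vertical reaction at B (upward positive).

Choose R_B as the redundant. The primary structure is the cantilever fixed at A.
Downward deflection at the released point B due to the loads:
  point load 109.3 at a = 1.41: Pa²(3L − a)/(6EI) = 356.4/EI
Flexibility coefficient — unit upward force at B: δ_{BB} = L³/(3EI) = 17.58/EI.
Compatibility at B: δ_0 − R_B·δ_{BB} = 0, so R_B = 356.4/17.58 = 20.27 kN.

R_B = 20.27 kN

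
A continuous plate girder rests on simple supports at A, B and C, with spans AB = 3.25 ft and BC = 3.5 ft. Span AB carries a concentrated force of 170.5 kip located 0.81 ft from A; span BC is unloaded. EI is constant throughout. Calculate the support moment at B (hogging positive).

Take M_B as the redundant. Released structure: two simple spans AB and BC with a hinge at B.
End slopes at the hinge B, treating each span as simply supported:
  span AB: point load 170.5 at a = 0.81: Pab(L + a)/(6LEI) = 70.16/EI
  relative rotation θ_0 = (70.16 + 0)/EI = 70.16/EI
A unit hogging moment at B produces rotation L₁/(3EI) + L₂/(3EI) = 2.25/EI.
Slope continuity at B: θ_0 = M_B·2.25/EI, so M_B = 70.16/2.25 = 31.18 kip·ft (hogging).

M_B = 31.18 kip·ft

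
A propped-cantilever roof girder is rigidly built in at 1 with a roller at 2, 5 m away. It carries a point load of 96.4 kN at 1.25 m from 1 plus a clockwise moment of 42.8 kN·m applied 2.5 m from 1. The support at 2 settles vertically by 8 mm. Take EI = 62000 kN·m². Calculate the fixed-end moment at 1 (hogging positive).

M_1 = 133.2 kN·m

Take the reaction at 2 as the redundant and release it; the primary structure is a cantilever fixed at 1.
Downward deflection at the released point 2 due to the loads:
  point load 96.4 at a = 1.25: Pa²(3L − a)/(6EI) = 345.2/EI
  clockwise couple 42.8 at a = 2.5: M₀a(2L − a)/(2EI) = 401.2/EI
  δ_0 = 746.4/EI
Tip deflection under a unit load at 2: L³/(3EI) = 41.67/EI.
With EI = 62000 kN·m²: δ_0 = 0.012039 m and δ_{22} = 0.000672 m/kN.
Compatibility — the beam at 2 must follow the support down by 0.008 m: δ_0 − R_2·δ_{22} = 0.008, so R_2 = (0.012039 − 0.008)/0.000672 = 6.01 kN.
Moment equilibrium about 1: M_1 = Σ(load moments about 1) − R_2·L = 163.3 − 6.01×5 = 133.2 kN·m.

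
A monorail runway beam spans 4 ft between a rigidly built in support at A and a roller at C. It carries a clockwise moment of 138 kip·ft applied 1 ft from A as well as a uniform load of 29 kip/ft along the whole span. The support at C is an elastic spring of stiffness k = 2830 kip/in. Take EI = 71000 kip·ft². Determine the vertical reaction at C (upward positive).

Release the roller at C. Primary structure: cantilever fixed at A.
Primary-structure tip deflection at C by superposition:
  clockwise couple 138 at a = 1: M₀a(2L − a)/(2EI) = 483/EI
  UDL 29: wL⁴/(8EI) = 928/EI
  δ_0 = 1411/EI
Flexibility coefficient — unit upward force at C: δ_{CC} = L³/(3EI) = 21.33/EI.
With EI = 71000 kip·ft²: δ_0 = 0.019873 ft and δ_{CC} = 0.0003 ft/kip.
Compatibility — the spring shortens by R_C/k under the reaction it provides: δ_0 − R_C·δ_{CC} = R_C/k. With 1/k = 1/(2830×12) ft/kip = 0.000029 ft/kip, R_C = δ_0 / (δ_{CC} + 1/k) = 0.019873 / (0.0003 + 0.000029) = 60.24 kip.

R_C = 60.24 kip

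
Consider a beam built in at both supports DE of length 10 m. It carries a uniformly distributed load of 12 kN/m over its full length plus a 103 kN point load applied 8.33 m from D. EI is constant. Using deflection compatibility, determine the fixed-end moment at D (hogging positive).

Take the two fixed-end moments M_D, M_E as redundants; the released structure is the simple span DE.
On the primary (simply-supported) span, the end slopes from the loading are:
  at D: UDL 12: wL³/(24EI) = 500/EI
  at E: UDL 12: wL³/(24EI) = 500/EI
  at D: point load 103 at a = 8.33: Pab(L + b)/(6LEI) = 278.7/EI
  at E: point load 103 at a = 8.33: Pab(L + a)/(6LEI) = 437.7/EI
  θ_D0 = 778.7/EI,  θ_E0 = 937.7/EI
Flexibility coefficients: a unit moment at one end gives L/(3EI) there and L/(6EI) at the far end, so f₁₁ = f₂₂ = 3.333/EI and f₁₂ = f₂₁ = 1.667/EI.
Compatibility — zero rotation at each built-in end:
  3.333 M_D + 1.667 M_E = 778.7
  1.667 M_D + 3.333 M_E = 937.7
Solving the pair gives M_D = 123.9 kN·m and M_E = 219.4 kN·m (hogging).

M_D = 123.9 kN·m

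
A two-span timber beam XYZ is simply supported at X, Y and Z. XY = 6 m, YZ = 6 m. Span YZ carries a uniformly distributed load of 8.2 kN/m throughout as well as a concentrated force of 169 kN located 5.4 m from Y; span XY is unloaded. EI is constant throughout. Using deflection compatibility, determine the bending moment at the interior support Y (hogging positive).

Insert a hinge at Y; M_Y is the redundant, and each span becomes simply supported.
Discontinuity in slope at Y on the released structure — sum the simple-span end rotations:
  span YZ: UDL 8.2: wL³/(24EI) = 73.8/EI
  span YZ: point load 169 at a = 5.4: Pab(L + b)/(6LEI) = 100.4/EI
  relative rotation θ_0 = (0 + 174.2)/EI = 174.2/EI
A unit hogging moment at Y produces rotation L₁/(3EI) + L₂/(3EI) = 4/EI.
Compatibility: M_Y·(L₁+L₂)/(3EI) = θ_0, giving M_Y = 43.55 kN·m (hogging).

M_Y = 43.55 kN·m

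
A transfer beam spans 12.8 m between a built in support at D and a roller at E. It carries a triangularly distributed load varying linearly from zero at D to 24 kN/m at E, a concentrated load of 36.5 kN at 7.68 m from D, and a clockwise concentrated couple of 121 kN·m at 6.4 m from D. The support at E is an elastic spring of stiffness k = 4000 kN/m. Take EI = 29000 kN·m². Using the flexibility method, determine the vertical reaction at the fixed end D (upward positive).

R_D = 80.36 kN

Take the reaction at E as the redundant and release it; the primary structure is a cantilever fixed at D.
Primary-structure tip deflection at E by superposition:
  triangular load, peak 24 at the free end: 11w₀L⁴/(120EI) = 59056/EI
  point load 36.5 at a = 7.68: Pa²(3L − a)/(6EI) = 11023/EI
  clockwise couple 121 at a = 6.4: M₀a(2L − a)/(2EI) = 7434/EI
  δ_0 = 77513/EI
Tip deflection under a unit load at E: L³/(3EI) = 699.1/EI.
With EI = 29000 kN·m²: δ_0 = 2.6729 m and δ_{EE} = 0.024105 m/kN.
Compatibility — the spring shortens by R_E/k under the reaction it provides: δ_0 − R_E·δ_{EE} = R_E/k. With 1/k = 0.00025 m/kN, R_E = δ_0 / (δ_{EE} + 1/k) = 2.6729 / (0.024105 + 0.00025) = 109.7 kN.
Vertical equilibrium: R_D = ΣP − R_E = 190.1 − 109.7 = 80.36 kN.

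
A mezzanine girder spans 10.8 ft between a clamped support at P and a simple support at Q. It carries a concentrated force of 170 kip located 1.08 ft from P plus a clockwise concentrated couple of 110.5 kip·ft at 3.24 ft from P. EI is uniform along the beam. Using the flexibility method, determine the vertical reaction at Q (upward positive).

Remove the prop at Q; the released (primary) structure is a cantilever built in at P.
Primary-structure tip deflection at Q by superposition:
  point load 170 at a = 1.08: Pa²(3L − a)/(6EI) = 1035/EI
  clockwise couple 110.5 at a = 3.24: M₀a(2L − a)/(2EI) = 3287/EI
  δ_0 = 4322/EI
Flexibility coefficient — unit upward force at Q: δ_{QQ} = L³/(3EI) = 419.9/EI.
Compatibility at Q: δ_0 − R_Q·δ_{QQ} = 0, so R_Q = 4322/419.9 = 10.29 kip.

R_Q = 10.29 kip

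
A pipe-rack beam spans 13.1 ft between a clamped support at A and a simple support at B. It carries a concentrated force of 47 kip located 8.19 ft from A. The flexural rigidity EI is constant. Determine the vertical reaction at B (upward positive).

Release the roller at B. Primary structure: cantilever fixed at A.
Deflection at B on the released cantilever, summing each load's contribution:
  point load 47 at a = 8.19: Pa²(3L − a)/(6EI) = 16346/EI
Flexibility coefficient — unit upward force at B: δ_{BB} = L³/(3EI) = 749.4/EI.
The prop prevents deflection at B: R_B = δ_0/δ_{BB} = 16346/749.4 = 21.81 kip.

R_B = 21.81 kip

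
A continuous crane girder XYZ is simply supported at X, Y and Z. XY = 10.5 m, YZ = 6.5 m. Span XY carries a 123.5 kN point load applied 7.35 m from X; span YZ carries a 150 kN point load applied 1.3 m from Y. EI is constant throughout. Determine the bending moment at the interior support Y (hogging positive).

M_Y = 196.6 kN·m

Insert a hinge at Y; M_Y is the redundant, and each span becomes simply supported.
Rotations at Y on the released spans (each span's end-slope, ×1/EI):
  span XY: point load 123.5 at a = 7.35: Pab(L + a)/(6LEI) = 810.1/EI
  span YZ: point load 150 at a = 1.3: Pab(L + b)/(6LEI) = 304.2/EI
  relative rotation θ_0 = (810.1 + 304.2)/EI = 1114/EI
A unit hogging moment at Y produces rotation L₁/(3EI) + L₂/(3EI) = 5.667/EI.
Compatibility: M_Y·(L₁+L₂)/(3EI) = θ_0, giving M_Y = 196.6 kN·m (hogging).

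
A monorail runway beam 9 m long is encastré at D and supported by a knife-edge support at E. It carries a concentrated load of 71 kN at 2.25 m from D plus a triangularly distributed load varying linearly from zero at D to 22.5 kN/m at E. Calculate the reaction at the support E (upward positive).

R_E = 61.79 kN

Release the roller at E. Primary structure: cantilever fixed at D.
Primary-structure tip deflection at E by superposition:
  point load 71 at a = 2.25: Pa²(3L − a)/(6EI) = 1483/EI
  triangular load, peak 22.5 at the free end: 11w₀L⁴/(120EI) = 13532/EI
  δ_0 = 15015/EI
Flexibility coefficient — unit upward force at E: δ_{EE} = L³/(3EI) = 243/EI.
Compatibility at E: δ_0 − R_E·δ_{EE} = 0, so R_E = 15015/243 = 61.79 kN.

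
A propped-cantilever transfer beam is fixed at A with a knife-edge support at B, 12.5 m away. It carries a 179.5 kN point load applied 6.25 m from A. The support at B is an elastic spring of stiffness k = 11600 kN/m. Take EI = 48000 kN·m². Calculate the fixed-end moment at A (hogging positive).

Take the reaction at B as the redundant and release it; the primary structure is a cantilever fixed at A.
Primary-structure tip deflection at B by superposition:
  point load 179.5 at a = 6.25: Pa²(3L − a)/(6EI) = 36519/EI
Tip deflection under a unit load at B: L³/(3EI) = 651/EI.
With EI = 48000 kN·m²: δ_0 = 0.76082 m and δ_{BB} = 0.013563 m/kN.
Compatibility — the spring shortens by R_B/k under the reaction it provides: δ_0 − R_B·δ_{BB} = R_B/k. With 1/k = 0.000086 m/kN, R_B = δ_0 / (δ_{BB} + 1/k) = 0.76082 / (0.013563 + 0.000086) = 55.74 kN.
Moment equilibrium about A: M_A = Σ(load moments about A) − R_B·L = 1122 − 55.74×12.5 = 425.1 kN·m.

M_A = 425.1 kN·m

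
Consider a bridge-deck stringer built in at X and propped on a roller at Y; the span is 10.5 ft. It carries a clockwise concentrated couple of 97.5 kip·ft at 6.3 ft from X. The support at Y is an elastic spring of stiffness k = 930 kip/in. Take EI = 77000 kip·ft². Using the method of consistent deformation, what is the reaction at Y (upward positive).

Release the roller at Y. Primary structure: cantilever fixed at X.
Downward deflection at the released point Y due to the loads:
  clockwise couple 97.5 at a = 6.3: M₀a(2L − a)/(2EI) = 4515/EI
Flexibility coefficient — unit upward force at Y: δ_{YY} = L³/(3EI) = 385.9/EI.
With EI = 77000 kip·ft²: δ_0 = 0.058633 ft and δ_{YY} = 0.005011 ft/kip.
Compatibility — the spring shortens by R_Y/k under the reaction it provides: δ_0 − R_Y·δ_{YY} = R_Y/k. With 1/k = 1/(930×12) ft/kip = 0.00009 ft/kip, R_Y = δ_0 / (δ_{YY} + 1/k) = 0.058633 / (0.005011 + 0.00009) = 11.49 kip.

R_Y = 11.49 kip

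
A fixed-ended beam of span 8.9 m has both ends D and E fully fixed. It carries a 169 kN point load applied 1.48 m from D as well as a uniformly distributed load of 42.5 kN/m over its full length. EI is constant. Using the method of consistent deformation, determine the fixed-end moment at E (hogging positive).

Release both end moments; the primary structure is a simply-supported span DE with redundants M_D and M_E.
Simple-span end rotations at D and E under the given loads:
  at D: point load 169 at a = 1.48: Pab(L + b)/(6LEI) = 567.2/EI
  at E: point load 169 at a = 1.48: Pab(L + a)/(6LEI) = 360.8/EI
  at D: UDL 42.5: wL³/(24EI) = 1248/EI
  at E: UDL 42.5: wL³/(24EI) = 1248/EI
  θ_D0 = 1816/EI,  θ_E0 = 1609/EI
Flexibility coefficients: a unit moment at one end gives L/(3EI) there and L/(6EI) at the far end, so f₁₁ = f₂₂ = 2.967/EI and f₁₂ = f₂₁ = 1.483/EI.
Compatibility — zero rotation at each built-in end:
  2.967 M_D + 1.483 M_E = 1816
  1.483 M_D + 2.967 M_E = 1609
Solving the pair gives M_D = 454.4 kN·m and M_E = 315.2 kN·m (hogging).

M_E = 315.2 kN·m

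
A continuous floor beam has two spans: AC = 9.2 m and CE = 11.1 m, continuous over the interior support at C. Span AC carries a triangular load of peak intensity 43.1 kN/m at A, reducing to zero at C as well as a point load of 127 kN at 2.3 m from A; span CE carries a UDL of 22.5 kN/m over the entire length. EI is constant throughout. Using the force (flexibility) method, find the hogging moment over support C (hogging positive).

M_C = 348 kN·m

Release continuity at C by inserting a hinge; the redundant is the internal moment M_C. The primary structure is two simply-supported spans AC and CE.
Discontinuity in slope at C on the released structure — sum the simple-span end rotations:
  span AC: triangular load, peak 43.1: 7w₀L³/(360EI) = 652.6/EI
  span AC: point load 127 at a = 2.3: Pab(L + a)/(6LEI) = 419.9/EI
  span CE: UDL 22.5: wL³/(24EI) = 1282/EI
  relative rotation θ_0 = (1072 + 1282)/EI = 2355/EI
A unit hogging moment at C produces rotation L₁/(3EI) + L₂/(3EI) = 6.767/EI.
Compatibility: M_C·(L₁+L₂)/(3EI) = θ_0, giving M_C = 348 kN·m (hogging).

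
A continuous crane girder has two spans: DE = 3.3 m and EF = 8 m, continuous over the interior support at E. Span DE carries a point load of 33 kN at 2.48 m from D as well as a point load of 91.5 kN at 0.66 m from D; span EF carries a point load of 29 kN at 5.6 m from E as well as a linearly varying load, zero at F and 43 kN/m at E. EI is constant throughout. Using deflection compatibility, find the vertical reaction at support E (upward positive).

Insert a hinge at E; M_E is the redundant, and each span becomes simply supported.
End slopes at the hinge E, treating each span as simply supported:
  span DE: point load 33 at a = 2.48: Pab(L + a)/(6LEI) = 19.59/EI
  span DE: point load 91.5 at a = 0.66: Pab(L + a)/(6LEI) = 31.89/EI
  span EF: point load 29 at a = 5.6: Pab(L + b)/(6LEI) = 84.45/EI
  span EF: triangular load, peak 43: w₀L³/(45EI) = 489.2/EI
  relative rotation θ_0 = (51.48 + 573.7)/EI = 625.2/EI
A unit hogging moment at E produces rotation L₁/(3EI) + L₂/(3EI) = 3.767/EI.
Compatibility: M_E·(L₁+L₂)/(3EI) = θ_0, giving M_E = 166 kN·m (hogging).
Span DE, ΣM about D with M_E applied at E: R_E^{DE}·3.3 = 142.2 + 166, so R_E^{DE} = 93.4 kN and R_D = 124.5 − 93.4 = 31.1 kN.
Span EF, ΣM about F: R_E^{EF}·8 = 986.9 + 166, so R_E^{EF} = 144.1 kN and R_F = 201 − 144.1 = 56.89 kN.
R_E = 93.4 + 144.1 = 237.5 kN.

R_E = 237.5 kN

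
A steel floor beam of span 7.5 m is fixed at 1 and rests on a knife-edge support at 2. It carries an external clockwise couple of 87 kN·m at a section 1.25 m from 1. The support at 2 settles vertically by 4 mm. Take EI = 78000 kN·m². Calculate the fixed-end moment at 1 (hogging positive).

Remove the prop at 2; the released (primary) structure is a cantilever built in at 1.
Primary-structure tip deflection at 2 by superposition:
  clockwise couple 87 at a = 1.25: M₀a(2L − a)/(2EI) = 747.7/EI
Tip deflection under a unit load at 2: L³/(3EI) = 140.6/EI.
With EI = 78000 kN·m²: δ_0 = 0.009585 m and δ_{22} = 0.001803 m/kN.
Compatibility — the beam at 2 must follow the support down by 0.004 m: δ_0 − R_2·δ_{22} = 0.004, so R_2 = (0.009585 − 0.004)/0.001803 = 3.098 kN.
Moment equilibrium about 1: M_1 = Σ(load moments about 1) − R_2·L = 87 − 3.098×7.5 = 63.77 kN·m.

M_1 = 63.77 kN·m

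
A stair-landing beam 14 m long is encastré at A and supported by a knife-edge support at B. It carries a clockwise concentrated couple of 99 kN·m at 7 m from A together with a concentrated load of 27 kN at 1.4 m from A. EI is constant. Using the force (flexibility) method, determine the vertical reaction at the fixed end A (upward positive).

Release the roller at B. Primary structure: cantilever fixed at A.
Primary-structure tip deflection at B by superposition:
  clockwise couple 99 at a = 7: M₀a(2L − a)/(2EI) = 7276/EI
  point load 27 at a = 1.4: Pa²(3L − a)/(6EI) = 358.1/EI
  δ_0 = 7635/EI
Flexibility coefficient — unit upward force at B: δ_{BB} = L³/(3EI) = 914.7/EI.
The prop prevents deflection at B: R_B = δ_0/δ_{BB} = 7635/914.7 = 8.347 kN.
Vertical equilibrium: R_A = ΣP − R_B = 27 − 8.347 = 18.65 kN.

R_A = 18.65 kN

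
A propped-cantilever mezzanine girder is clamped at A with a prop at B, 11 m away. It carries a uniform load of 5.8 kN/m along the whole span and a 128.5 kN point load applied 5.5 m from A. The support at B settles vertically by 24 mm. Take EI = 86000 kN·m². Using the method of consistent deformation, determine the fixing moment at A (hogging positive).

Remove the prop at B; the released (primary) structure is a cantilever built in at A.
Free-end deflection of the primary structure under the applied loading (downward +):
  UDL 5.8: wL⁴/(8EI) = 10615/EI
  point load 128.5 at a = 5.5: Pa²(3L − a)/(6EI) = 17816/EI
  δ_0 = 28431/EI
Tip deflection under a unit load at B: L³/(3EI) = 443.7/EI.
With EI = 86000 kN·m²: δ_0 = 0.33059 m and δ_{BB} = 0.005159 m/kN.
Compatibility — the beam at B must follow the support down by 0.024 m: δ_0 − R_B·δ_{BB} = 0.024, so R_B = (0.33059 − 0.024)/0.005159 = 59.43 kN.
Moment equilibrium about A: M_A = Σ(load moments about A) − R_B·L = 1058 − 59.43×11 = 403.9 kN·m.

M_A = 403.9 kN·m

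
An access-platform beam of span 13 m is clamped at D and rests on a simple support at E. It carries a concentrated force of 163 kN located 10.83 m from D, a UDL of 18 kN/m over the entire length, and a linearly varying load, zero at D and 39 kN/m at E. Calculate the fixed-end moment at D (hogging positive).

M_D = 936.7 kN·m

Remove the prop at E; the released (primary) structure is a cantilever built in at D.
Free-end deflection of the primary structure under the applied loading (downward +):
  point load 163 at a = 10.83: Pa²(3L − a)/(6EI) = 89759/EI
  UDL 18: wL⁴/(8EI) = 64262/EI
  triangular load, peak 39 at the free end: 11w₀L⁴/(120EI) = 102106/EI
  δ_0 = 256127/EI
Flexibility coefficient — unit upward force at E: δ_{EE} = L³/(3EI) = 732.3/EI.
Compatibility at E: δ_0 − R_E·δ_{EE} = 0, so R_E = 256127/732.3 = 349.7 kN.
Moment equilibrium about D: M_D = Σ(load moments about D) − R_E·L = 5483 − 349.7×13 = 936.7 kN·m.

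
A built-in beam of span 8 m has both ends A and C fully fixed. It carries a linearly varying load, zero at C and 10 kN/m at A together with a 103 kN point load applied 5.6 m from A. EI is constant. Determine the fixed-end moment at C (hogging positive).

Release both end moments; the primary structure is a simply-supported span AC with redundants M_A and M_C.
Simple-span end rotations at A and C under the given loads:
  at A: triangular load, peak 10: w₀L³/(45EI) = 113.8/EI
  at C: triangular load, peak 10: 7w₀L³/(360EI) = 99.56/EI
  at A: point load 103 at a = 5.6: Pab(L + b)/(6LEI) = 299.9/EI
  at C: point load 103 at a = 5.6: Pab(L + a)/(6LEI) = 392.2/EI
  θ_A0 = 413.7/EI,  θ_C0 = 491.8/EI
Flexibility coefficients: a unit moment at one end gives L/(3EI) there and L/(6EI) at the far end, so f₁₁ = f₂₂ = 2.667/EI and f₁₂ = f₂₁ = 1.333/EI.
Compatibility — zero rotation at each built-in end:
  2.667 M_A + 1.333 M_C = 413.7
  1.333 M_A + 2.667 M_C = 491.8
Solving the pair gives M_A = 83.91 kN·m and M_C = 142.5 kN·m (hogging).

M_C = 142.5 kN·m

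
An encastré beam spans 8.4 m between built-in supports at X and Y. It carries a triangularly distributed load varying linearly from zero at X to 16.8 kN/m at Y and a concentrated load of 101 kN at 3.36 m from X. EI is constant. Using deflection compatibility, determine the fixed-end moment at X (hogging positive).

M_X = 161.7 kN·m

Take the two fixed-end moments M_X, M_Y as redundants; the released structure is the simple span XY.
End rotations of the released simple span under the applied load (×1/EI):
  at X: triangular load, peak 16.8: 7w₀L³/(360EI) = 193.6/EI
  at Y: triangular load, peak 16.8: w₀L³/(45EI) = 221.3/EI
  at X: point load 101 at a = 3.36: Pab(L + b)/(6LEI) = 456.1/EI
  at Y: point load 101 at a = 3.36: Pab(L + a)/(6LEI) = 399.1/EI
  θ_X0 = 649.7/EI,  θ_Y0 = 620.4/EI
Flexibility coefficients: a unit moment at one end gives L/(3EI) there and L/(6EI) at the far end, so f₁₁ = f₂₂ = 2.8/EI and f₁₂ = f₂₁ = 1.4/EI.
Compatibility — zero rotation at each built-in end:
  2.8 M_X + 1.4 M_Y = 649.7
  1.4 M_X + 2.8 M_Y = 620.4
Solving the pair gives M_X = 161.7 kN·m and M_Y = 140.7 kN·m (hogging).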